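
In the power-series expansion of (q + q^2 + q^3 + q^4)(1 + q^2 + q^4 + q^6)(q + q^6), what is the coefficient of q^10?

(q + q^2 + q^3 + q^4) has coefficients 0,1,1,1,1 for degrees 0…4.
(1 + q^2 + q^4 + q^6) has coefficients 1,0,1,0,1,0,1,0,0,0,0 for degrees 0…10.
Finally multiplying by (q + q^6), the product of all factors after the first has coefficients 0,1,0,1,0,1,1,1,1,0,1 for degrees 0…10.
[q^10] = 1·0 + 1·1 + 1·1 + 1·1 = 3.

3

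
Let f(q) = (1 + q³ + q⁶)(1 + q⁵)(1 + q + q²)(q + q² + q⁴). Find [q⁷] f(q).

5

(1 + q³ + q⁶) has coefficients 1,0,0,1,0,0,1 for degrees 0…6.
(1 + q⁵) has coefficients 1,0,0,0,0,1,0,0 for degrees 0…7.
Multiplying by (1 + q + q²) gives running coefficients 1,1,1,0,0,1,1,1 for degrees 0…7.
Finally multiplying by (q + q² + q⁴), the product of all factors after the first has coefficients 0,1,2,2,2,1,2,2 for degrees 0…7.
[q⁷] = 1·2 + 1·2 + 1·1 = 5.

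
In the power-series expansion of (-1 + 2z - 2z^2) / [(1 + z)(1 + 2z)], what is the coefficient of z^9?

The denominator gives the recurrence a_n = −3a_(n−1) − 2a_(n−2) for n ≥ 3; the numerator fixes a_0 = -1, a_1 = 5, a_2 = -15.
Iterating: -1, 5, -15, 35, -75, 155, -315, 635, -1275, 2555, so a_9 = 2555.

2555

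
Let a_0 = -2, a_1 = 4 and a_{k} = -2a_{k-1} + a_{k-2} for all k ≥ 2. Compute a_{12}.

The ordinary generating function has denominator 1 + 2t - t^2.
Iterating the recurrence: a_0,…,a_{12} = -2, 4, -10, 24, -58, 140, -338, 816, -1970, 4756, -11482, 27720, -66922.

-66922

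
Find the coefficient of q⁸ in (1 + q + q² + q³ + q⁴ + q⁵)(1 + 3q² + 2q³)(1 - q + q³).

3

(1 + q + q² + q³ + q⁴ + q⁵) has coefficients 1,1,1,1,1,1 for degrees 0…5.
(1 + 3q² + 2q³) has coefficients 1,0,3,2,0,0,0,0,0 for degrees 0…8.
Finally multiplying by (1 - q + q³), the product of all factors after the first has coefficients 1,-1,3,0,-2,3,2,0,0 for degrees 0…8.
[q⁸] = 1·0 + 1·0 + 1·2 + 1·3 + 1·(-2) + 1·0 = 3.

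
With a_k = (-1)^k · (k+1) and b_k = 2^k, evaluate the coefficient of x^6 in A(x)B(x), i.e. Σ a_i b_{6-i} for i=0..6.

31

Write out a_i and b_{6-i} for i = 0,…,6 and sum the products.
Σ = 1·64 − 2·32 + 3·16 − 4·8 + 5·4 − 6·2 + 7·1 = 31.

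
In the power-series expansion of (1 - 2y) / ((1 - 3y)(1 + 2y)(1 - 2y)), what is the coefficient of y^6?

Partial fractions give a closed form: a_n = (3/5)·3^n + (2/5)·(-2)^n.
At n = 6: a_6 = 463.

463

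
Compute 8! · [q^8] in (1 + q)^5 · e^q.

19081

The EGF product rule gives c_8 = Σ_{k_1+k_2=8} C(8; k_1,k_2) · ∏ g_i(k_i), where (1+q)^5 gives the falling factorial (5)_k; e^q gives (1)^k.
g_1(k) for k = 0…8: 1, 5, 20, 60, 120, 120, 0, 0, 0.
g_2(k) for k = 0…8: 1, 1, 1, 1, 1, 1, 1, 1, 1.
c_8 = Σ_k C(8,k)·g_1(k)·g_2(8−k) = 1·1·1 + 8·5·1 + 28·20·1 + 56·60·1 + 70·120·1 + 56·120·1 = 1 + 40 + 560 + 3360 + 8400 + 6720 = 19081.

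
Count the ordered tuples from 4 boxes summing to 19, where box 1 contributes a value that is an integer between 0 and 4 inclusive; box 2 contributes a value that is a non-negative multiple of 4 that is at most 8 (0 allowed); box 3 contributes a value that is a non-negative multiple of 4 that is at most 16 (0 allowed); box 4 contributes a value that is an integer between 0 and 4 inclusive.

The generating function for the choices is (1 + x + x^2 + x^3 + x^4)·(1 + x^4 + x^8)·(1 + x^4 + x^8 + x^12 + x^16)·(1 + x + x^2 + x^3 + x^4); the count is [x^19].
(1 + x + x^2 + x^3 + x^4) has coefficients 1,1,1,1,1 for degrees 0…4.
(1 + x^4 + x^8) has coefficients 1,0,0,0,1,0,0,0,1,0,0,0,0,0,0,0,0,0,0,0 for degrees 0…19.
Multiplying by (1 + x^4 + x^8 + x^12 + x^16) gives running coefficients 1,0,0,0,2,0,0,0,3,0,0,0,3,0,0,0,3,0,0,0 for degrees 0…19.
Finally multiplying by (1 + x + x^2 + x^3 + x^4), the product of all factors after the first has coefficients 1,1,1,1,3,2,2,2,5,3,3,3,6,3,3,3,6,3,3,3 for degrees 0…19.
[x^19] = 1·3 + 1·3 + 1·3 + 1·6 + 1·3 = 18.

18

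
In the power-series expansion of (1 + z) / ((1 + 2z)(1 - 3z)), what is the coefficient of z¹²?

Partial fractions give a closed form: a_n = (1/5)·(-2)^n + (4/5)·3^n.
At n = 12: a_12 = 425972.

425972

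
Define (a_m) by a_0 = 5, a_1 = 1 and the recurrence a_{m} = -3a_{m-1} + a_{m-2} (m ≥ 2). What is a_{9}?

The ordinary generating function has denominator 1 + 3t - t^2.
Iterating the recurrence: a_0,…,a_{9} = 5, 1, 2, -5, 17, -56, 185, -611, 2018, -6665.

-6665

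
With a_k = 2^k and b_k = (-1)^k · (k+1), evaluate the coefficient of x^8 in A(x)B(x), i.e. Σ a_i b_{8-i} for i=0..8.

The convolution is the x^8 coefficient of A(x)B(x).
Σ = 1·9 + 2·(-8) + 4·7 + 8·(-6) + 16·5 + 32·(-4) + 64·3 + 128·(-2) + 256·1 = 117.

117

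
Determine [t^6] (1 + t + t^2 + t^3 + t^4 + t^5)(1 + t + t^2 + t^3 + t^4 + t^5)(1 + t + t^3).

(1 + t + t^2 + t^3 + t^4 + t^5) has coefficients 1,1,1,1,1,1 for degrees 0…5.
(1 + t + t^2 + t^3 + t^4 + t^5) has coefficients 1,1,1,1,1,1,0 for degrees 0…6.
Finally multiplying by (1 + t + t^3), the product of all factors after the first has coefficients 1,2,2,3,3,3,2 for degrees 0…6.
[t^6] = 1·2 + 1·3 + 1·3 + 1·3 + 1·2 + 1·2 = 15.

15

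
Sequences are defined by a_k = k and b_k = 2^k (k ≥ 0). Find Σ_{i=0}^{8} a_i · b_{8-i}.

Write out a_i and b_{8-i} for i = 0,…,8 and sum the products.
Σ = 0·256 + 1·128 + 2·64 + 3·32 + 4·16 + 5·8 + 6·4 + 7·2 + 8·1 = 502.

502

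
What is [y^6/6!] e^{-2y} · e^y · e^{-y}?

64

The EGF product rule gives c_6 = Σ_{k_1+k_2+k_3=6} C(6; k_1,k_2,k_3) · ∏ g_i(k_i), where e^{-2y} gives (-2)^k; e^y gives (1)^k; e^{-y} gives (-1)^k.
g_1(k) for k = 0…6: 1, -2, 4, -8, 16, -32, 64.
g_2(k) for k = 0…6: 1, 1, 1, 1, 1, 1, 1.
g_3(k) for k = 0…6: 1, -1, 1, -1, 1, -1, 1.
First combine the last two factors: h(k) = Σ_j C(k,j)·g_2(j)·g_3(k−j) for k = 0…6: 1, 0, 0, 0, 0, 0, 0.
c_6 = Σ_k C(6,k)·g_1(k)·h(6−k) = 1·64·1 = 64.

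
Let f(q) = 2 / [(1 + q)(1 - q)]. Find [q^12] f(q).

Partial fractions give a closed form: a_n = (1)·(-1)^n + (1)·1^n.
At n = 12: a_12 = 2.

2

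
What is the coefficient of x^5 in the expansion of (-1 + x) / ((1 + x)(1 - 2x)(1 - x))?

The denominator gives the recurrence a_n = 2a_(n−1) + a_(n−2) − 2a_(n−3) for n ≥ 3; the numerator fixes a_0 = -1, a_1 = -1, a_2 = -3.
Iterating: -1, -1, -3, -5, -11, -21, so a_5 = -21.

-21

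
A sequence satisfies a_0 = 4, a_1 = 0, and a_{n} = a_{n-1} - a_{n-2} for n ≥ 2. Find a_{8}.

The ordinary generating function has denominator 1 - t + t^2.
Iterating the recurrence: a_0,…,a_{8} = 4, 0, -4, -4, 0, 4, 4, 0, -4.

-4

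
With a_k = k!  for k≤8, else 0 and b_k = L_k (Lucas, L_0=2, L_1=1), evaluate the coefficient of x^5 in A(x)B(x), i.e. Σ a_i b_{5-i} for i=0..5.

This is [x^5] in the product of the two ordinary generating functions.
Σ = 1·11 + 1·7 + 2·4 + 6·3 + 24·1 + 120·2 = 308.

308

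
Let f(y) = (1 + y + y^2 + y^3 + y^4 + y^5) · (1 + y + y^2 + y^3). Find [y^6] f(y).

(1 + y + y^2 + y^3 + y^4 + y^5) has coefficients 1,1,1,1,1,1 for degrees 0…5.
(1 + y + y^2 + y^3) has coefficients 1,1,1,1,0,0,0 for degrees 0…6.
[y^6] = 1·0 + 1·0 + 1·0 + 1·1 + 1·1 + 1·1 = 3.

3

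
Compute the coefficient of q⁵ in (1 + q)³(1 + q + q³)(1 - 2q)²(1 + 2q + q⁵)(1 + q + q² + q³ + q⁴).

7

(1 + q)³ has coefficients 1,3,3,1 for degrees 0…3.
(1 + q + q³) has coefficients 1,1,0,1,0,0 for degrees 0…5.
Multiplying by (1 - 2q)² gives running coefficients 1,-3,0,5,-4,4 for degrees 0…5.
Multiplying by (1 + 2q + q⁵) gives running coefficients 1,-1,-6,5,6,-3 for degrees 0…5.
Finally multiplying by (1 + q + q² + q³ + q⁴), the product of all factors after the first has coefficients 1,0,-6,-1,5,1 for degrees 0…5.
[q⁵] = 1·1 + 3·5 + 3·(-1) + 1·(-6) = 7.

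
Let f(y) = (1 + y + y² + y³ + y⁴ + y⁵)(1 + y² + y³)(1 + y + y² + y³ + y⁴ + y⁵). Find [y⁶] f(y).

(1 + y + y² + y³ + y⁴ + y⁵) has coefficients 1,1,1,1,1,1 for degrees 0…5.
(1 + y² + y³) has coefficients 1,0,1,1,0,0,0 for degrees 0…6.
Finally multiplying by (1 + y + y² + y³ + y⁴ + y⁵), the product of all factors after the first has coefficients 1,1,2,3,3,3,2 for degrees 0…6.
[y⁶] = 1·2 + 1·3 + 1·3 + 1·3 + 1·2 + 1·1 = 14.

14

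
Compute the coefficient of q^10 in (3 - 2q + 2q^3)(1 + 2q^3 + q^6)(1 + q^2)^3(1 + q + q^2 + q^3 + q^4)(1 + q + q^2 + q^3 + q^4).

222

(3 - 2q + 2q^3) has coefficients 3,-2,0,2 for degrees 0…3.
(1 + 2q^3 + q^6) has coefficients 1,0,0,2,0,0,1,0,0,0,0 for degrees 0…10.
Multiplying by (1 + q^2)^3 gives running coefficients 1,0,3,2,3,6,2,6,3,2,3 for degrees 0…10.
Multiplying by (1 + q + q^2 + q^3 + q^4) gives running coefficients 1,1,4,6,9,14,16,19,20,19,16 for degrees 0…10.
Finally multiplying by (1 + q + q^2 + q^3 + q^4), the product of all factors after the first has coefficients 1,2,6,12,21,34,49,64,78,88,90 for degrees 0…10.
[q^10] = 3·90 − 2·88 + 2·64 = 222.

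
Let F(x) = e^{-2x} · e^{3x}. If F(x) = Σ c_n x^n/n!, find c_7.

The EGF product rule gives c_7 = Σ_{k_1+k_2=7} C(7; k_1,k_2) · ∏ g_i(k_i), where e^{-2x} gives (-2)^k; e^{3x} gives (3)^k.
g_1(k) for k = 0…7: 1, -2, 4, -8, 16, -32, 64, -128.
g_2(k) for k = 0…7: 1, 3, 9, 27, 81, 243, 729, 2187.
c_7 = Σ_k C(7,k)·g_1(k)·g_2(7−k) = 1·1·2187 + 7·(-2)·729 + 21·4·243 + 35·(-8)·81 + 35·16·27 + 21·(-32)·9 + 7·64·3 + 1·(-128)·1 = 2187 − 10206 + 20412 − 22680 + 15120 − 6048 + 1344 − 128 = 1.

1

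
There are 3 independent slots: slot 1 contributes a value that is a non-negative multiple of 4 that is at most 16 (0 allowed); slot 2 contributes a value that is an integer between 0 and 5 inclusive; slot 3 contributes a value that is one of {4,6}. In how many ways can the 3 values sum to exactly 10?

3

The generating function for the choices is (1 + y^4 + y^8 + y^12 + y^16)·(1 + y + y^2 + y^3 + y^4 + y^5)·(y^4 + y^6); the count is [y^10].
(1 + y^4 + y^8 + y^12 + y^16) has coefficients 1,0,0,0,1,0,0,0,1,0,0 for degrees 0…10.
(1 + y + y^2 + y^3 + y^4 + y^5) has coefficients 1,1,1,1,1,1,0,0,0,0,0 for degrees 0…10.
Finally multiplying by (y^4 + y^6), the product of all factors after the first has coefficients 0,0,0,0,1,1,2,2,2,2,1 for degrees 0…10.
[y^10] = 1·1 + 1·2 + 1·0 = 3.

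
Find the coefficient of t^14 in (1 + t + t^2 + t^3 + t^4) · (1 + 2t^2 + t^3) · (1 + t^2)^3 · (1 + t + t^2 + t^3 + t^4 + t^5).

(1 + t + t^2 + t^3 + t^4) has coefficients 1,1,1,1,1 for degrees 0…4.
(1 + 2t^2 + t^3) has coefficients 1,0,2,1,0,0,0,0,0,0,0,0,0,0,0 for degrees 0…14.
Multiplying by (1 + t^2)^3 gives running coefficients 1,0,5,1,9,3,7,3,2,1,0,0,0,0,0 for degrees 0…14.
Finally multiplying by (1 + t + t^2 + t^3 + t^4 + t^5), the product of all factors after the first has coefficients 1,1,6,7,16,19,25,28,25,25,16,13,6,3,1 for degrees 0…14.
[t^14] = 1·1 + 1·3 + 1·6 + 1·13 + 1·16 = 39.

39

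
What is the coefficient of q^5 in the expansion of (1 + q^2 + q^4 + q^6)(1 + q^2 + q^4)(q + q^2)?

(1 + q^2 + q^4 + q^6) has coefficients 1,0,1,0,1,0 for degrees 0…5.
(1 + q^2 + q^4) has coefficients 1,0,1,0,1,0 for degrees 0…5.
Finally multiplying by (q + q^2), the product of all factors after the first has coefficients 0,1,1,1,1,1 for degrees 0…5.
[q^5] = 1·1 + 1·1 + 1·1 = 3.

3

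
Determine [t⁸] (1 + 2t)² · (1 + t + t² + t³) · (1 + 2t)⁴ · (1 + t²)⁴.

(1 + 2t)² has coefficients 1,4,4 for degrees 0…2.
(1 + t + t² + t³) has coefficients 1,1,1,1,0,0,0,0,0 for degrees 0…8.
Multiplying by (1 + 2t)⁴ gives running coefficients 1,9,33,65,80,72,48,16,0 for degrees 0…8.
Finally multiplying by (1 + t²)⁴, the product of all factors after the first has coefficients 1,9,37,101,218,386,570,730,805 for degrees 0…8.
[t⁸] = 1·805 + 4·730 + 4·570 = 6005.

6005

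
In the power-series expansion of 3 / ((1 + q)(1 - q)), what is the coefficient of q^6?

3

Partial fractions give a closed form: a_n = (3/2)·(-1)^n + (3/2)·1^n.
At n = 6: a_6 = 3.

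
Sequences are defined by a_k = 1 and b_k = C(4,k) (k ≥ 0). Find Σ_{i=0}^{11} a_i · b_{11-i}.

16

The convolution is the x^11 coefficient of A(x)B(x).
Σ = 1·0 + 1·0 + 1·0 + 1·0 + 1·0 + 1·0 + 1·0 + 1·1 + 1·4 + 1·6 + 1·4 + 1·1 = 16.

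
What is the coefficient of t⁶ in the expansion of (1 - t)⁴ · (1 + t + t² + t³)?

(1 - t)⁴ has coefficients 1,-4,6,-4,1 for degrees 0…4.
(1 + t + t² + t³) has coefficients 1,1,1,1,0,0,0 for degrees 0…6.
[t⁶] = 1·0 − 4·0 + 6·0 − 4·1 + 1·1 = -3.

-3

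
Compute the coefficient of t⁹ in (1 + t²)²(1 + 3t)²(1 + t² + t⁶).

12

(1 + t²)² has coefficients 1,0,2,0,1 for degrees 0…4.
(1 + 3t)² has coefficients 1,6,9,0,0,0,0,0,0,0 for degrees 0…9.
Finally multiplying by (1 + t² + t⁶), the product of all factors after the first has coefficients 1,6,10,6,9,0,1,6,9,0 for degrees 0…9.
[t⁹] = 1·0 + 2·6 + 1·0 = 12.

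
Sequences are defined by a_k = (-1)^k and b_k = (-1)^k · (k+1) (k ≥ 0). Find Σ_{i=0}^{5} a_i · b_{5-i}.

-21

This is [x^5] in the product of the two ordinary generating functions.
Σ = 1·(-6) − 1·5 + 1·(-4) − 1·3 + 1·(-2) − 1·1 = -21.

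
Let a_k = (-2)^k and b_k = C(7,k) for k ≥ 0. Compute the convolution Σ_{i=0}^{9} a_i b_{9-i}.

Write out a_i and b_{9-i} for i = 0,…,9 and sum the products.
Σ = 1·0 − 2·0 + 4·1 − 8·7 + 16·21 − 32·35 + 64·35 − 128·21 + 256·7 − 512·1 = -4.

-4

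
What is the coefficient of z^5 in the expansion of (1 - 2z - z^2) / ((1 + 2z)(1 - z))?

-38

The denominator gives the recurrence a_n = −a_(n−1) + 2a_(n−2) for n ≥ 3; the numerator fixes a_0 = 1, a_1 = -3, a_2 = 4.
Iterating: 1, -3, 4, -10, 18, -38, so a_5 = -38.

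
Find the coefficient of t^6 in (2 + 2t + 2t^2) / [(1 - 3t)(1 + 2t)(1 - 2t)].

3586

The denominator gives the recurrence a_n = 3a_(n−1) + 4a_(n−2) − 12a_(n−3) for n ≥ 3; the numerator fixes a_0 = 2, a_1 = 8, a_2 = 34.
Iterating: 2, 8, 34, 110, 370, 1142, 3586, so a_6 = 3586.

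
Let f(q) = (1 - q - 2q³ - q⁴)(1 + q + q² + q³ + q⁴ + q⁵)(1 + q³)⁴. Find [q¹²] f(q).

(1 - q - 2q³ - q⁴) has coefficients 1,-1,0,-2,-1 for degrees 0…4.
(1 + q + q² + q³ + q⁴ + q⁵) has coefficients 1,1,1,1,1,1,0,0,0,0,0,0,0 for degrees 0…12.
Finally multiplying by (1 + q³)⁴, the product of all factors after the first has coefficients 1,1,1,5,5,5,10,10,10,10,10,10,5 for degrees 0…12.
[q¹²] = 1·5 − 1·10 − 2·10 − 1·10 = -35.

-35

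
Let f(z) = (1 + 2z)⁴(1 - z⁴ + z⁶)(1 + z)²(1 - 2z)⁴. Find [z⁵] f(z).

190

(1 + 2z)⁴ has coefficients 1,8,24,32,16 for degrees 0…4.
(1 - z⁴ + z⁶) has coefficients 1,0,0,0,-1,0 for degrees 0…5.
Multiplying by (1 + z)² gives running coefficients 1,2,1,0,-1,-2 for degrees 0…5.
Finally multiplying by (1 - 2z)⁴, the product of all factors after the first has coefficients 1,-6,9,8,-25,6 for degrees 0…5.
[z⁵] = 1·6 + 8·(-25) + 24·8 + 32·9 + 16·(-6) = 190.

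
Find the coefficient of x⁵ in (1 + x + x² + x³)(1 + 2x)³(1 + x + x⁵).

(1 + x + x² + x³) has coefficients 1,1,1,1 for degrees 0…3.
(1 + 2x)³ has coefficients 1,6,12,8,0,0 for degrees 0…5.
Finally multiplying by (1 + x + x⁵), the product of all factors after the first has coefficients 1,7,18,20,8,1 for degrees 0…5.
[x⁵] = 1·1 + 1·8 + 1·20 + 1·18 = 47.

47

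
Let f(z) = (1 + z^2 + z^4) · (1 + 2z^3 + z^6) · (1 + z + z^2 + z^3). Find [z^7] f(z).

6

(1 + z^2 + z^4) has coefficients 1,0,1,0,1 for degrees 0…4.
(1 + 2z^3 + z^6) has coefficients 1,0,0,2,0,0,1,0 for degrees 0…7.
Finally multiplying by (1 + z + z^2 + z^3), the product of all factors after the first has coefficients 1,1,1,3,2,2,3,1 for degrees 0…7.
[z^7] = 1·1 + 1·2 + 1·3 = 6.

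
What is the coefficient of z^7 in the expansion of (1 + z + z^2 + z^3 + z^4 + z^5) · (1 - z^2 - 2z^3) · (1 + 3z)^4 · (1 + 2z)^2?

(1 + z + z^2 + z^3 + z^4 + z^5) has coefficients 1,1,1,1,1,1 for degrees 0…5.
(1 - z^2 - 2z^3) has coefficients 1,0,-1,-2,0,0,0,0 for degrees 0…7.
Multiplying by (1 + 3z)^4 gives running coefficients 1,12,53,94,3,-216,-297,-162 for degrees 0…7.
Finally multiplying by (1 + 2z)^2, the product of all factors after the first has coefficients 1,16,105,354,591,172,-1149,-2214 for degrees 0…7.
[z^7] = 1·(-2214) + 1·(-1149) + 1·172 + 1·591 + 1·354 + 1·105 = -2141.

-2141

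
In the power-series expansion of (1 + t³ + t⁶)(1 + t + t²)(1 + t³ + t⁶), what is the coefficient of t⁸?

3

(1 + t³ + t⁶) has coefficients 1,0,0,1,0,0,1 for degrees 0…6.
(1 + t + t²) has coefficients 1,1,1,0,0,0,0,0,0 for degrees 0…8.
Finally multiplying by (1 + t³ + t⁶), the product of all factors after the first has coefficients 1,1,1,1,1,1,1,1,1 for degrees 0…8.
[t⁸] = 1·1 + 1·1 + 1·1 = 3.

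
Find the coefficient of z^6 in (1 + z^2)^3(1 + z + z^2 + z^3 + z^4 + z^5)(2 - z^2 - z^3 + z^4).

(1 + z^2)^3 has coefficients 1,0,3,0,3,0,1 for degrees 0…6.
(1 + z + z^2 + z^3 + z^4 + z^5) has coefficients 1,1,1,1,1,1,0 for degrees 0…6.
Finally multiplying by (2 - z^2 - z^3 + z^4), the product of all factors after the first has coefficients 2,2,1,0,1,1,-1 for degrees 0…6.
[z^6] = 1·(-1) + 3·1 + 3·1 + 1·2 = 7.

7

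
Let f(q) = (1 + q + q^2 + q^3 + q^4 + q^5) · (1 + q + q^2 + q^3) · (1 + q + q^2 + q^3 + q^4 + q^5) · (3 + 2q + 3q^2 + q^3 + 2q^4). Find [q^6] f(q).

(1 + q + q^2 + q^3 + q^4 + q^5) has coefficients 1,1,1,1,1,1 for degrees 0…5.
(1 + q + q^2 + q^3) has coefficients 1,1,1,1,0,0,0 for degrees 0…6.
Multiplying by (1 + q + q^2 + q^3 + q^4 + q^5) gives running coefficients 1,2,3,4,4,4,3 for degrees 0…6.
Finally multiplying by (3 + 2q + 3q^2 + q^3 + 2q^4), the product of all factors after the first has coefficients 3,8,16,25,33,39,39 for degrees 0…6.
[q^6] = 1·39 + 1·39 + 1·33 + 1·25 + 1·16 + 1·8 = 160.

160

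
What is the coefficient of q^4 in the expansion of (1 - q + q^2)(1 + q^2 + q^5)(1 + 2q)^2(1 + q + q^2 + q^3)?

13

(1 - q + q^2) has coefficients 1,-1,1 for degrees 0…2.
(1 + q^2 + q^5) has coefficients 1,0,1,0,0 for degrees 0…4.
Multiplying by (1 + 2q)^2 gives running coefficients 1,4,5,4,4 for degrees 0…4.
Finally multiplying by (1 + q + q^2 + q^3), the product of all factors after the first has coefficients 1,5,10,14,17 for degrees 0…4.
[q^4] = 1·17 − 1·14 + 1·10 = 13.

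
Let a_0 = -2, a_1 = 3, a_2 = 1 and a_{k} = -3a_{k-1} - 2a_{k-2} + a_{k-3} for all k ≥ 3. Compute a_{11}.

The ordinary generating function has denominator 1 + 3z + 2z^2 - z^3.
Iterating the recurrence: a_0,…,a_{11} = -2, 3, 1, -11, 34, -79, 158, -282, 451, -631, 709, -414.

-414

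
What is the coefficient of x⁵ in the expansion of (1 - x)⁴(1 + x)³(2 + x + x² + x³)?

-3

(1 - x)⁴ has coefficients 1,-4,6,-4,1 for degrees 0…4.
(1 + x)³ has coefficients 1,3,3,1,0,0 for degrees 0…5.
Finally multiplying by (2 + x + x² + x³), the product of all factors after the first has coefficients 2,7,10,9,7,4 for degrees 0…5.
[x⁵] = 1·4 − 4·7 + 6·9 − 4·10 + 1·7 = -3.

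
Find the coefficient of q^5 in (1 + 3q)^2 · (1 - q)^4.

(1 + 3q)^2 has coefficients 1,6,9 for degrees 0…2.
(1 - q)^4 has coefficients 1,-4,6,-4,1,0 for degrees 0…5.
[q^5] = 1·0 + 6·1 + 9·(-4) = -30.

-30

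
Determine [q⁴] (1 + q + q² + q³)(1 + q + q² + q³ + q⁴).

(1 + q + q² + q³) has coefficients 1,1,1,1 for degrees 0…3.
(1 + q + q² + q³ + q⁴) has coefficients 1,1,1,1,1 for degrees 0…4.
[q⁴] = 1·1 + 1·1 + 1·1 + 1·1 = 4.

4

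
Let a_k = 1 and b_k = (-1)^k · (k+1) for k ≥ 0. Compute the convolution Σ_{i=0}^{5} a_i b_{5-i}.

-3

The convolution is the x^5 coefficient of A(x)B(x).
Σ = 1·(-6) + 1·5 + 1·(-4) + 1·3 + 1·(-2) + 1·1 = -3.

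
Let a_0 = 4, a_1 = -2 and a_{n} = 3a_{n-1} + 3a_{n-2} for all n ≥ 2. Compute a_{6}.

756

The ordinary generating function has denominator 1 - 3t - 3t^2.
Iterating the recurrence: a_0,…,a_{6} = 4, -2, 6, 12, 54, 198, 756.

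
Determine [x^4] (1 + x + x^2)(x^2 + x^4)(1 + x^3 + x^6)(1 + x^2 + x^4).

3

(1 + x + x^2) has coefficients 1,1,1 for degrees 0…2.
(x^2 + x^4) has coefficients 0,0,1,0,1 for degrees 0…4.
Multiplying by (1 + x^3 + x^6) gives running coefficients 0,0,1,0,1 for degrees 0…4.
Finally multiplying by (1 + x^2 + x^4), the product of all factors after the first has coefficients 0,0,1,0,2 for degrees 0…4.
[x^4] = 1·2 + 1·0 + 1·1 = 3.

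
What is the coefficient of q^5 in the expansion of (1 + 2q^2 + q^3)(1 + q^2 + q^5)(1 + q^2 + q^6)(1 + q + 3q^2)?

(1 + 2q^2 + q^3) has coefficients 1,0,2,1 for degrees 0…3.
(1 + q^2 + q^5) has coefficients 1,0,1,0,0,1 for degrees 0…5.
Multiplying by (1 + q^2 + q^6) gives running coefficients 1,0,2,0,1,1 for degrees 0…5.
Finally multiplying by (1 + q + 3q^2), the product of all factors after the first has coefficients 1,1,5,2,7,2 for degrees 0…5.
[q^5] = 1·2 + 2·2 + 1·5 = 11.

11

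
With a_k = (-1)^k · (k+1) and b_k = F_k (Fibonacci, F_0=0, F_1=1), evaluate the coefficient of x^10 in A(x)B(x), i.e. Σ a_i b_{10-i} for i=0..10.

The convolution is the t^10 coefficient of A(t)B(t).
Σ = 1·55 − 2·34 + 3·21 − 4·13 + 5·8 − 6·5 + 7·3 − 8·2 + 9·1 − 10·1 + 11·0 = 12.

12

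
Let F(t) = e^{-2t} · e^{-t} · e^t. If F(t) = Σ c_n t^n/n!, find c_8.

The EGF product rule gives c_8 = Σ_{k_1+k_2+k_3=8} C(8; k_1,k_2,k_3) · ∏ g_i(k_i), where e^{-2t} gives (-2)^k; e^{-t} gives (-1)^k; e^t gives (1)^k.
g_1(k) for k = 0…8: 1, -2, 4, -8, 16, -32, 64, -128, 256.
g_2(k) for k = 0…8: 1, -1, 1, -1, 1, -1, 1, -1, 1.
g_3(k) for k = 0…8: 1, 1, 1, 1, 1, 1, 1, 1, 1.
First combine the last two factors: h(k) = Σ_j C(k,j)·g_2(j)·g_3(k−j) for k = 0…8: 1, 0, 0, 0, 0, 0, 0, 0, 0.
c_8 = Σ_k C(8,k)·g_1(k)·h(8−k) = 1·256·1 = 256.

256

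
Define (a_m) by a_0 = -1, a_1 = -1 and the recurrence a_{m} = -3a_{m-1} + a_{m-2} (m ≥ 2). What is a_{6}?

The ordinary generating function has denominator 1 + 3y - y^2.
Iterating the recurrence: a_0,…,a_{6} = -1, -1, 2, -7, 23, -76, 251.

251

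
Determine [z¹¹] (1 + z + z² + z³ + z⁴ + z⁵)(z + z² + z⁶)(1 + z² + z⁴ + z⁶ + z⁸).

(1 + z + z² + z³ + z⁴ + z⁵) has coefficients 1,1,1,1,1,1 for degrees 0…5.
(z + z² + z⁶) has coefficients 0,1,1,0,0,0,1,0,0,0,0,0 for degrees 0…11.
Finally multiplying by (1 + z² + z⁴ + z⁶ + z⁸), the product of all factors after the first has coefficients 0,1,1,1,1,1,2,1,2,1,2,0 for degrees 0…11.
[z¹¹] = 1·0 + 1·2 + 1·1 + 1·2 + 1·1 + 1·2 = 8.

8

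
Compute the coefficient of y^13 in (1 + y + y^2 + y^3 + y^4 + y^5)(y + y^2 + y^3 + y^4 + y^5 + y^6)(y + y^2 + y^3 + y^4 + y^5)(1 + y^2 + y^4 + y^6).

74

(1 + y + y^2 + y^3 + y^4 + y^5) has coefficients 1,1,1,1,1,1 for degrees 0…5.
(y + y^2 + y^3 + y^4 + y^5 + y^6) has coefficients 0,1,1,1,1,1,1,0,0,0,0,0,0,0 for degrees 0…13.
Multiplying by (y + y^2 + y^3 + y^4 + y^5) gives running coefficients 0,0,1,2,3,4,5,5,4,3,2,1,0,0 for degrees 0…13.
Finally multiplying by (1 + y^2 + y^4 + y^6), the product of all factors after the first has coefficients 0,0,1,2,4,6,9,11,13,14,14,13,11,9 for degrees 0…13.
[y^13] = 1·9 + 1·11 + 1·13 + 1·14 + 1·14 + 1·13 = 74.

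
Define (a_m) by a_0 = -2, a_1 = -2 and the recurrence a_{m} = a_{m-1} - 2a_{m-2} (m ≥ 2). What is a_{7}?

6

The ordinary generating function has denominator 1 - x + 2x^2.
Iterating the recurrence: a_0,…,a_{7} = -2, -2, 2, 6, 2, -10, -14, 6.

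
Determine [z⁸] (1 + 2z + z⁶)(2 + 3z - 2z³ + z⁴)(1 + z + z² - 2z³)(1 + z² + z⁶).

(1 + 2z + z⁶) has coefficients 1,2,0,0,0,0,1 for degrees 0…6.
(2 + 3z - 2z³ + z⁴) has coefficients 2,3,0,-2,1,0,0,0,0 for degrees 0…8.
Multiplying by (1 + z + z² - 2z³) gives running coefficients 2,5,5,-3,-7,-1,5,-2,0 for degrees 0…8.
Finally multiplying by (1 + z² + z⁶), the product of all factors after the first has coefficients 2,5,7,2,-2,-4,0,2,10 for degrees 0…8.
[z⁸] = 1·10 + 2·2 + 1·7 = 21.

21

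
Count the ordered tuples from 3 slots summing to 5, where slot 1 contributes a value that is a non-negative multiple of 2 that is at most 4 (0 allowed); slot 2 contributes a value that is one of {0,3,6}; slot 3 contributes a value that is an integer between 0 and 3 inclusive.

The generating function for the choices is (1 + z² + z⁴)·(1 + z³ + z⁶)·(1 + z + z² + z³); the count is [z⁵].
(1 + z² + z⁴) has coefficients 1,0,1,0,1 for degrees 0…4.
(1 + z³ + z⁶) has coefficients 1,0,0,1,0,0 for degrees 0…5.
Finally multiplying by (1 + z + z² + z³), the product of all factors after the first has coefficients 1,1,1,2,1,1 for degrees 0…5.
[z⁵] = 1·1 + 1·2 + 1·1 = 4.

4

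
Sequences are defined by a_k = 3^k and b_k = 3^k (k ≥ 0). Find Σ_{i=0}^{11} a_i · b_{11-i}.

The convolution is the x^11 coefficient of A(x)B(x).
Σ = 1·177147 + 3·59049 + 9·19683 + 27·6561 + 81·2187 + 243·729 + 729·243 + 2187·81 + 6561·27 + 19683·9 + 59049·3 + 177147·1 = 2125764.

2125764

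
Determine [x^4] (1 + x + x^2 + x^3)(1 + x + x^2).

(1 + x + x^2 + x^3) has coefficients 1,1,1,1 for degrees 0…3.
(1 + x + x^2) has coefficients 1,1,1,0,0 for degrees 0…4.
[x^4] = 1·0 + 1·0 + 1·1 + 1·1 = 2.

2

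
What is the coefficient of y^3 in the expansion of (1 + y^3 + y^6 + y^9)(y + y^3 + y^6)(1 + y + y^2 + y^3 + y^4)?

(1 + y^3 + y^6 + y^9) has coefficients 1,0,0,1 for degrees 0…3.
(y + y^3 + y^6) has coefficients 0,1,0,1 for degrees 0…3.
Finally multiplying by (1 + y + y^2 + y^3 + y^4), the product of all factors after the first has coefficients 0,1,1,2 for degrees 0…3.
[y^3] = 1·2 + 1·0 = 2.

2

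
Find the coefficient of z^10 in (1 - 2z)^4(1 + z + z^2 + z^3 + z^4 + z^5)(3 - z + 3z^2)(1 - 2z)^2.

-640

(1 - 2z)^4 has coefficients 1,-8,24,-32,16 for degrees 0…4.
(1 + z + z^2 + z^3 + z^4 + z^5) has coefficients 1,1,1,1,1,1,0,0,0,0,0 for degrees 0…10.
Multiplying by (3 - z + 3z^2) gives running coefficients 3,2,5,5,5,5,2,3,0,0,0 for degrees 0…10.
Finally multiplying by (1 - 2z)^2, the product of all factors after the first has coefficients 3,-10,9,-7,5,5,2,15,-4,12,0 for degrees 0…10.
[z^10] = 1·0 − 8·12 + 24·(-4) − 32·15 + 16·2 = -640.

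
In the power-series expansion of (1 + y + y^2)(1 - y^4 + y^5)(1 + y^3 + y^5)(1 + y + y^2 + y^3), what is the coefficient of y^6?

4

(1 + y + y^2) has coefficients 1,1,1 for degrees 0…2.
(1 - y^4 + y^5) has coefficients 1,0,0,0,-1,1,0 for degrees 0…6.
Multiplying by (1 + y^3 + y^5) gives running coefficients 1,0,0,1,-1,2,0 for degrees 0…6.
Finally multiplying by (1 + y + y^2 + y^3), the product of all factors after the first has coefficients 1,1,1,2,0,2,2 for degrees 0…6.
[y^6] = 1·2 + 1·2 + 1·0 = 4.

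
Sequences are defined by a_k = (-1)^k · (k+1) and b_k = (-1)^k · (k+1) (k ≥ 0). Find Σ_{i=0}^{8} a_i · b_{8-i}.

This is [x^8] in the product of the two ordinary generating functions.
Σ = 1·9 − 2·(-8) + 3·7 − 4·(-6) + 5·5 − 6·(-4) + 7·3 − 8·(-2) + 9·1 = 165.

165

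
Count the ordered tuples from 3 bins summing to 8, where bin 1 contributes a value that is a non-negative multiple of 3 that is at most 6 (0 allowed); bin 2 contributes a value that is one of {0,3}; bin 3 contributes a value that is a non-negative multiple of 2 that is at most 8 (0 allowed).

3

The generating function for the choices is (1 + t³ + t⁶)·(1 + t³)·(1 + t² + t⁴ + t⁶ + t⁸); the count is [t⁸].
(1 + t³ + t⁶) has coefficients 1,0,0,1,0,0,1 for degrees 0…6.
(1 + t³) has coefficients 1,0,0,1,0,0,0,0,0 for degrees 0…8.
Finally multiplying by (1 + t² + t⁴ + t⁶ + t⁸), the product of all factors after the first has coefficients 1,0,1,1,1,1,1,1,1 for degrees 0…8.
[t⁸] = 1·1 + 1·1 + 1·1 = 3.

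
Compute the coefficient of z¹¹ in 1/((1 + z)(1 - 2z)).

Partial fractions give a closed form: a_n = (1/3)·(-1)^n + (2/3)·2^n.
At n = 11: a_11 = 1365.

1365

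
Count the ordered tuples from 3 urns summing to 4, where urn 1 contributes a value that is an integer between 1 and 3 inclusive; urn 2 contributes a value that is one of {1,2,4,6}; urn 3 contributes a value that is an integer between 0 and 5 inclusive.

5

The generating function for the choices is (y + y^2 + y^3)·(y + y^2 + y^4 + y^6)·(1 + y + y^2 + y^3 + y^4 + y^5); the count is [y^4].
(y + y^2 + y^3) has coefficients 0,1,1,1 for degrees 0…3.
(y + y^2 + y^4 + y^6) has coefficients 0,1,1,0,1 for degrees 0…4.
Finally multiplying by (1 + y + y^2 + y^3 + y^4 + y^5), the product of all factors after the first has coefficients 0,1,2,2,3 for degrees 0…4.
[y^4] = 1·2 + 1·2 + 1·1 = 5.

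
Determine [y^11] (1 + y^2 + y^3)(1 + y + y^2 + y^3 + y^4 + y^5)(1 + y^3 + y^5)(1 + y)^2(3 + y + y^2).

(1 + y^2 + y^3) has coefficients 1,0,1,1 for degrees 0…3.
(1 + y + y^2 + y^3 + y^4 + y^5) has coefficients 1,1,1,1,1,1,0,0,0,0,0,0 for degrees 0…11.
Multiplying by (1 + y^3 + y^5) gives running coefficients 1,1,1,2,2,3,2,2,2,1,1,0 for degrees 0…11.
Multiplying by (1 + y)^2 gives running coefficients 1,3,4,5,7,9,10,9,8,7,5,3 for degrees 0…11.
Finally multiplying by (3 + y + y^2), the product of all factors after the first has coefficients 3,10,16,22,30,39,46,46,43,38,30,21 for degrees 0…11.
[y^11] = 1·21 + 1·38 + 1·43 = 102.

102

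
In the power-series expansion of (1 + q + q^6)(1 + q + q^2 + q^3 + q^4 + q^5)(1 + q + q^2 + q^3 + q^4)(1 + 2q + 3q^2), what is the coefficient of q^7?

59

(1 + q + q^6) has coefficients 1,1,0,0,0,0,1 for degrees 0…6.
(1 + q + q^2 + q^3 + q^4 + q^5) has coefficients 1,1,1,1,1,1,0,0 for degrees 0…7.
Multiplying by (1 + q + q^2 + q^3 + q^4) gives running coefficients 1,2,3,4,5,5,4,3 for degrees 0…7.
Finally multiplying by (1 + 2q + 3q^2), the product of all factors after the first has coefficients 1,4,10,16,22,27,29,26 for degrees 0…7.
[q^7] = 1·26 + 1·29 + 1·4 = 59.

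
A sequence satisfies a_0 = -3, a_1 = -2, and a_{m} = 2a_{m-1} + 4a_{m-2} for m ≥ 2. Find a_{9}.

The ordinary generating function has denominator 1 - 2y - 4y^2.
Iterating the recurrence: a_0,…,a_{9} = -3, -2, -16, -40, -144, -448, -1472, -4736, -15360, -49664.

-49664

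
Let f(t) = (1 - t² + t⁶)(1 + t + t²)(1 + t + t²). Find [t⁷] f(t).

(1 - t² + t⁶) has coefficients 1,0,-1,0,0,0,1 for degrees 0…6.
(1 + t + t²) has coefficients 1,1,1,0,0,0,0,0 for degrees 0…7.
Finally multiplying by (1 + t + t²), the product of all factors after the first has coefficients 1,2,3,2,1,0,0,0 for degrees 0…7.
[t⁷] = 1·0 − 1·0 + 1·2 = 2.

2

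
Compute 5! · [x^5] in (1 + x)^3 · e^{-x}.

14

The EGF product rule gives c_5 = Σ_{k_1+k_2=5} C(5; k_1,k_2) · ∏ g_i(k_i), where (1+x)^3 gives the falling factorial (3)_k; e^{-x} gives (-1)^k.
g_1(k) for k = 0…5: 1, 3, 6, 6, 0, 0.
g_2(k) for k = 0…5: 1, -1, 1, -1, 1, -1.
c_5 = Σ_k C(5,k)·g_1(k)·g_2(5−k) = 1·1·(-1) + 5·3·1 + 10·6·(-1) + 10·6·1 = −1 + 15 − 60 + 60 = 14.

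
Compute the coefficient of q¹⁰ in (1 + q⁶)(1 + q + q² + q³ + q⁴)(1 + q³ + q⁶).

(1 + q⁶) has coefficients 1,0,0,0,0,0,1 for degrees 0…6.
(1 + q + q² + q³ + q⁴) has coefficients 1,1,1,1,1,0,0,0,0,0,0 for degrees 0…10.
Finally multiplying by (1 + q³ + q⁶), the product of all factors after the first has coefficients 1,1,1,2,2,1,2,2,1,1,1 for degrees 0…10.
[q¹⁰] = 1·1 + 1·2 = 3.

3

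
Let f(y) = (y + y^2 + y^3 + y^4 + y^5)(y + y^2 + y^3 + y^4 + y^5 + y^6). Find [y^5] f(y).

4

(y + y^2 + y^3 + y^4 + y^5) has coefficients 0,1,1,1,1,1 for degrees 0…5.
(y + y^2 + y^3 + y^4 + y^5 + y^6) has coefficients 0,1,1,1,1,1 for degrees 0…5.
[y^5] = 1·1 + 1·1 + 1·1 + 1·1 + 1·0 = 4.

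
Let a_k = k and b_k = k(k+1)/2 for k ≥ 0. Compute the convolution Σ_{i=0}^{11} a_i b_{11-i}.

The convolution is the x^11 coefficient of A(x)B(x).
Σ = 0·66 + 1·55 + 2·45 + 3·36 + 4·28 + 5·21 + 6·15 + 7·10 + 8·6 + 9·3 + 10·1 + 11·0 = 715.

715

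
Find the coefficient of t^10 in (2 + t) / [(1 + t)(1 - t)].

2

Partial fractions give a closed form: a_n = (1/2)·(-1)^n + (3/2)·1^n.
At n = 10: a_10 = 2.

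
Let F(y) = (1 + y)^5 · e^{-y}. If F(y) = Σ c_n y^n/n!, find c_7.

The EGF product rule gives c_7 = Σ_{k_1+k_2=7} C(7; k_1,k_2) · ∏ g_i(k_i), where (1+y)^5 gives the falling factorial (5)_k; e^{-y} gives (-1)^k.
g_1(k) for k = 0…7: 1, 5, 20, 60, 120, 120, 0, 0.
g_2(k) for k = 0…7: 1, -1, 1, -1, 1, -1, 1, -1.
c_7 = Σ_k C(7,k)·g_1(k)·g_2(7−k) = 1·1·(-1) + 7·5·1 + 21·20·(-1) + 35·60·1 + 35·120·(-1) + 21·120·1 = −1 + 35 − 420 + 2100 − 4200 + 2520 = 34.

34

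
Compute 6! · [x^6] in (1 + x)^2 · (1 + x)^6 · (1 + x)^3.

The EGF product rule gives c_6 = Σ_{k_1+k_2+k_3=6} C(6; k_1,k_2,k_3) · ∏ g_i(k_i), where (1+x)^2 gives the falling factorial (2)_k; (1+x)^6 gives the falling factorial (6)_k; (1+x)^3 gives the falling factorial (3)_k.
g_1(k) for k = 0…6: 1, 2, 2, 0, 0, 0, 0.
g_2(k) for k = 0…6: 1, 6, 30, 120, 360, 720, 720.
g_3(k) for k = 0…6: 1, 3, 6, 6, 0, 0, 0.
First combine the last two factors: h(k) = Σ_j C(k,j)·g_2(j)·g_3(k−j) for k = 0…6: 1, 9, 72, 504, 3024, 15120, 60480.
c_6 = Σ_k C(6,k)·g_1(k)·h(6−k) = 1·1·60480 + 6·2·15120 + 15·2·3024 = 60480 + 181440 + 90720 = 332640.

332640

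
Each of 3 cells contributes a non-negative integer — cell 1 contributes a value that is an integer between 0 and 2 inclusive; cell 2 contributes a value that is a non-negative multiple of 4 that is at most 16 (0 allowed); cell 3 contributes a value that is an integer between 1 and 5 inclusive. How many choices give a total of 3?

3

The generating function for the choices is (1 + x + x²)·(1 + x⁴ + x⁸ + x¹² + x¹⁶)·(x + x² + x³ + x⁴ + x⁵); the count is [x³].
(1 + x + x²) has coefficients 1,1,1 for degrees 0…2.
(1 + x⁴ + x⁸ + x¹² + x¹⁶) has coefficients 1,0,0,0 for degrees 0…3.
Finally multiplying by (x + x² + x³ + x⁴ + x⁵), the product of all factors after the first has coefficients 0,1,1,1 for degrees 0…3.
[x³] = 1·1 + 1·1 + 1·1 = 3.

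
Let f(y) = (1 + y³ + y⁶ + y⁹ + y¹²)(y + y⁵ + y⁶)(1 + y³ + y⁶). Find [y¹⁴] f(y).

(1 + y³ + y⁶ + y⁹ + y¹²) has coefficients 1,0,0,1,0,0,1,0,0,1,0,0,1 for degrees 0…12.
(y + y⁵ + y⁶) has coefficients 0,1,0,0,0,1,1,0,0,0,0,0,0,0,0 for degrees 0…14.
Finally multiplying by (1 + y³ + y⁶), the product of all factors after the first has coefficients 0,1,0,0,1,1,1,1,1,1,0,1,1,0,0 for degrees 0…14.
[y¹⁴] = 1·0 + 1·1 + 1·1 + 1·1 + 1·0 = 3.

3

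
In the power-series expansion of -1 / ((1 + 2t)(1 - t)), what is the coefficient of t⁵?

Partial fractions give a closed form: a_n = (-2/3)·(-2)^n + (-1/3)·1^n.
At n = 5: a_5 = 21.

21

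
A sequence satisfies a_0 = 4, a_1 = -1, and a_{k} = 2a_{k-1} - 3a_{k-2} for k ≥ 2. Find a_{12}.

The ordinary generating function has denominator 1 - 2y + 3y^2.
Iterating the recurrence: a_0,…,a_{12} = 4, -1, -14, -25, -8, 59, 142, 107, -212, -745, -854, 527, 3616.

3616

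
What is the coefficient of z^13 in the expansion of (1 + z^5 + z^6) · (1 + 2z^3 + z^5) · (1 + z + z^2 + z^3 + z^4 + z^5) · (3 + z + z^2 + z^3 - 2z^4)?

25

(1 + z^5 + z^6) has coefficients 1,0,0,0,0,1,1 for degrees 0…6.
(1 + 2z^3 + z^5) has coefficients 1,0,0,2,0,1,0,0,0,0,0,0,0,0 for degrees 0…13.
Multiplying by (1 + z + z^2 + z^3 + z^4 + z^5) gives running coefficients 1,1,1,3,3,4,3,3,3,1,1,0,0,0 for degrees 0…13.
Finally multiplying by (3 + z + z^2 + z^3 - 2z^4), the product of all factors after the first has coefficients 3,4,5,12,12,17,17,13,13,4,4,-1,-4,-1 for degrees 0…13.
[z^13] = 1·(-1) + 1·13 + 1·13 = 25.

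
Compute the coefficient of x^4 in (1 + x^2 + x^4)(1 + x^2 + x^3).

(1 + x^2 + x^4) has coefficients 1,0,1,0,1 for degrees 0…4.
(1 + x^2 + x^3) has coefficients 1,0,1,1,0 for degrees 0…4.
[x^4] = 1·0 + 1·1 + 1·1 = 2.

2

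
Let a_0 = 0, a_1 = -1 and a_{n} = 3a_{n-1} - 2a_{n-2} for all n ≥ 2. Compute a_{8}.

-255

The ordinary generating function has denominator 1 - 3t + 2t^2.
Iterating the recurrence: a_0,…,a_{8} = 0, -1, -3, -7, -15, -31, -63, -127, -255.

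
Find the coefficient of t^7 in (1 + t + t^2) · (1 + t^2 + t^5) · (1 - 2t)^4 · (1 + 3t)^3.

(1 + t + t^2) has coefficients 1,1,1 for degrees 0…2.
(1 + t^2 + t^5) has coefficients 1,0,1,0,0,1,0,0 for degrees 0…7.
Multiplying by (1 - 2t)^4 gives running coefficients 1,-8,25,-40,40,-31,8,24 for degrees 0…7.
Finally multiplying by (1 + 3t)^3, the product of all factors after the first has coefficients 1,1,-20,-4,139,-76,-271,339 for degrees 0…7.
[t^7] = 1·339 + 1·(-271) + 1·(-76) = -8.

-8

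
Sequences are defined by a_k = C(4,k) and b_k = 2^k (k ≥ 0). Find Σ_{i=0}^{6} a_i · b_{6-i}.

324

Write out a_i and b_{6-i} for i = 0,…,6 and sum the products.
Σ = 1·64 + 4·32 + 6·16 + 4·8 + 1·4 + 0·2 + 0·1 = 324.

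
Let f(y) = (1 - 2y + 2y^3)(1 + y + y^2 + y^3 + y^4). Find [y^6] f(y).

(1 - 2y + 2y^3) has coefficients 1,-2,0,2 for degrees 0…3.
(1 + y + y^2 + y^3 + y^4) has coefficients 1,1,1,1,1,0,0 for degrees 0…6.
[y^6] = 1·0 − 2·0 + 2·1 = 2.

2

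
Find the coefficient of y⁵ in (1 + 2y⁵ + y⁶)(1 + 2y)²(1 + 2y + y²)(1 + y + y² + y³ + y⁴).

(1 + 2y⁵ + y⁶) has coefficients 1,0,0,0,0,2 for degrees 0…5.
(1 + 2y)² has coefficients 1,4,4,0,0,0 for degrees 0…5.
Multiplying by (1 + 2y + y²) gives running coefficients 1,6,13,12,4,0 for degrees 0…5.
Finally multiplying by (1 + y + y² + y³ + y⁴), the product of all factors after the first has coefficients 1,7,20,32,36,35 for degrees 0…5.
[y⁵] = 1·35 + 2·1 = 37.

37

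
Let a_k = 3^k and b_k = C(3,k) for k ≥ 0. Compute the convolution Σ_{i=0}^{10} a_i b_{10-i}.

139968

Write out a_i and b_{10-i} for i = 0,…,10 and sum the products.
Σ = 1·0 + 3·0 + 9·0 + 27·0 + 81·0 + 243·0 + 729·0 + 2187·1 + 6561·3 + 19683·3 + 59049·1 = 139968.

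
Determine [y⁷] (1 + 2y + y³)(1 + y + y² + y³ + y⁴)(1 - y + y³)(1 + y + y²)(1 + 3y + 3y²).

50

(1 + 2y + y³) has coefficients 1,2,0,1 for degrees 0…3.
(1 + y + y² + y³ + y⁴) has coefficients 1,1,1,1,1,0,0,0 for degrees 0…7.
Multiplying by (1 - y + y³) gives running coefficients 1,0,0,1,1,0,1,1 for degrees 0…7.
Multiplying by (1 + y + y²) gives running coefficients 1,1,1,1,2,2,2,2 for degrees 0…7.
Finally multiplying by (1 + 3y + 3y²), the product of all factors after the first has coefficients 1,4,7,7,8,11,14,14 for degrees 0…7.
[y⁷] = 1·14 + 2·14 + 1·8 = 50.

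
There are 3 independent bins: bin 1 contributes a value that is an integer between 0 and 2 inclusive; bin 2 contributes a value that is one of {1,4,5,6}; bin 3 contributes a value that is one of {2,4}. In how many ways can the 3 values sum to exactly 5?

2

The generating function for the choices is (1 + z + z^2)·(z + z^4 + z^5 + z^6)·(z^2 + z^4); the count is [z^5].
(1 + z + z^2) has coefficients 1,1,1 for degrees 0…2.
(z + z^4 + z^5 + z^6) has coefficients 0,1,0,0,1,1 for degrees 0…5.
Finally multiplying by (z^2 + z^4), the product of all factors after the first has coefficients 0,0,0,1,0,1 for degrees 0…5.
[z^5] = 1·1 + 1·0 + 1·1 = 2.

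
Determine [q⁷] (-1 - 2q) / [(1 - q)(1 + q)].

Partial fractions give a closed form: a_n = (-3/2)·1^n + (1/2)·(-1)^n.
At n = 7: a_7 = -2.

-2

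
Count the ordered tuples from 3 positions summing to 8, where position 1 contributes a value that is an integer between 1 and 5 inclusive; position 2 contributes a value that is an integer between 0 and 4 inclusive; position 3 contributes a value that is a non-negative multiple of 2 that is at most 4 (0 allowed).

10

The generating function for the choices is (y + y^2 + y^3 + y^4 + y^5)·(1 + y + y^2 + y^3 + y^4)·(1 + y^2 + y^4); the count is [y^8].
(y + y^2 + y^3 + y^4 + y^5) has coefficients 0,1,1,1,1,1 for degrees 0…5.
(1 + y + y^2 + y^3 + y^4) has coefficients 1,1,1,1,1,0,0,0,0 for degrees 0…8.
Finally multiplying by (1 + y^2 + y^4), the product of all factors after the first has coefficients 1,1,2,2,3,2,2,1,1 for degrees 0…8.
[y^8] = 1·1 + 1·2 + 1·2 + 1·3 + 1·2 = 10.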